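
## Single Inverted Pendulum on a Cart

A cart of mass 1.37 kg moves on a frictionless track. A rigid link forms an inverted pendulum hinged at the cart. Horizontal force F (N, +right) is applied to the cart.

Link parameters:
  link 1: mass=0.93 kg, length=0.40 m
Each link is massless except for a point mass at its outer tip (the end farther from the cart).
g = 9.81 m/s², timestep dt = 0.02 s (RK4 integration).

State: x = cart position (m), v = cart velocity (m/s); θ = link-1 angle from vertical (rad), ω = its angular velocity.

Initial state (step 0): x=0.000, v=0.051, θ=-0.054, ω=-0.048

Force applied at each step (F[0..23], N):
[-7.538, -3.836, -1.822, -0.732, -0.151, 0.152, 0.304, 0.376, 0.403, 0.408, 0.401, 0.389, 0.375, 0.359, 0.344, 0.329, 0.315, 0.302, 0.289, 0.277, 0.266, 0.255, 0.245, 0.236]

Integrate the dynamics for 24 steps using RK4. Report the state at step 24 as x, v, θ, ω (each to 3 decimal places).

apply F[0]=-7.538 → step 1: x=-0.000, v=-0.052, θ=-0.053, ω=0.182
apply F[1]=-3.836 → step 2: x=-0.002, v=-0.101, θ=-0.048, ω=0.280
apply F[2]=-1.822 → step 3: x=-0.004, v=-0.122, θ=-0.042, ω=0.309
apply F[3]=-0.732 → step 4: x=-0.006, v=-0.127, θ=-0.036, ω=0.304
apply F[4]=-0.151 → step 5: x=-0.009, v=-0.125, θ=-0.030, ω=0.282
apply F[5]=+0.152 → step 6: x=-0.011, v=-0.119, θ=-0.025, ω=0.254
apply F[6]=+0.304 → step 7: x=-0.013, v=-0.112, θ=-0.020, ω=0.225
apply F[7]=+0.376 → step 8: x=-0.016, v=-0.104, θ=-0.016, ω=0.196
apply F[8]=+0.403 → step 9: x=-0.018, v=-0.096, θ=-0.012, ω=0.170
apply F[9]=+0.408 → step 10: x=-0.019, v=-0.089, θ=-0.009, ω=0.147
apply F[10]=+0.401 → step 11: x=-0.021, v=-0.082, θ=-0.006, ω=0.126
apply F[11]=+0.389 → step 12: x=-0.023, v=-0.075, θ=-0.004, ω=0.107
apply F[12]=+0.375 → step 13: x=-0.024, v=-0.070, θ=-0.002, ω=0.091
apply F[13]=+0.359 → step 14: x=-0.026, v=-0.064, θ=-0.000, ω=0.077
apply F[14]=+0.344 → step 15: x=-0.027, v=-0.059, θ=0.001, ω=0.065
apply F[15]=+0.329 → step 16: x=-0.028, v=-0.055, θ=0.002, ω=0.054
apply F[16]=+0.315 → step 17: x=-0.029, v=-0.050, θ=0.003, ω=0.045
apply F[17]=+0.302 → step 18: x=-0.030, v=-0.046, θ=0.004, ω=0.037
apply F[18]=+0.289 → step 19: x=-0.031, v=-0.043, θ=0.005, ω=0.030
apply F[19]=+0.277 → step 20: x=-0.032, v=-0.039, θ=0.005, ω=0.024
apply F[20]=+0.266 → step 21: x=-0.032, v=-0.036, θ=0.006, ω=0.019
apply F[21]=+0.255 → step 22: x=-0.033, v=-0.033, θ=0.006, ω=0.015
apply F[22]=+0.245 → step 23: x=-0.034, v=-0.031, θ=0.006, ω=0.011
apply F[23]=+0.236 → step 24: x=-0.034, v=-0.028, θ=0.007, ω=0.008

Answer: x=-0.034, v=-0.028, θ=0.007, ω=0.008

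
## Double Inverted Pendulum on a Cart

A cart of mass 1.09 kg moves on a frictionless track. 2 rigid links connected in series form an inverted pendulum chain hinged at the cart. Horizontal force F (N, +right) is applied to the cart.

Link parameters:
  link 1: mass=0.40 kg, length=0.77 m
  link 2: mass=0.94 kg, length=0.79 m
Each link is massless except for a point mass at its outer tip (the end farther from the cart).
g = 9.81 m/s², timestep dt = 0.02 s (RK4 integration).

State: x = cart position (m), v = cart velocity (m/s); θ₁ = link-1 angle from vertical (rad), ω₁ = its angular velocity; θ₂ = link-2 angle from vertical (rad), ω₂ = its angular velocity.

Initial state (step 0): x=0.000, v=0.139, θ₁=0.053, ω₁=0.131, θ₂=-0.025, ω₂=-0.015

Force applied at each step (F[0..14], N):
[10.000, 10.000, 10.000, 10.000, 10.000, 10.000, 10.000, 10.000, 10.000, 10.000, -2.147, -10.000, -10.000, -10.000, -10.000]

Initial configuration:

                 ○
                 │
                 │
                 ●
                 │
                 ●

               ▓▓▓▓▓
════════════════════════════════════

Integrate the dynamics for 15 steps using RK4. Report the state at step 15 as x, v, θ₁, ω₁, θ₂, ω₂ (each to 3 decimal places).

apply F[0]=+10.000 → step 1: x=0.004, v=0.309, θ₁=0.054, ω₁=-0.027, θ₂=-0.026, ω₂=-0.083
apply F[1]=+10.000 → step 2: x=0.012, v=0.479, θ₁=0.052, ω₁=-0.185, θ₂=-0.028, ω₂=-0.151
apply F[2]=+10.000 → step 3: x=0.024, v=0.651, θ₁=0.047, ω₁=-0.347, θ₂=-0.032, ω₂=-0.219
apply F[3]=+10.000 → step 4: x=0.038, v=0.824, θ₁=0.038, ω₁=-0.515, θ₂=-0.037, ω₂=-0.283
apply F[4]=+10.000 → step 5: x=0.057, v=1.000, θ₁=0.026, ω₁=-0.692, θ₂=-0.043, ω₂=-0.342
apply F[5]=+10.000 → step 6: x=0.078, v=1.179, θ₁=0.010, ω₁=-0.883, θ₂=-0.051, ω₂=-0.394
apply F[6]=+10.000 → step 7: x=0.104, v=1.362, θ₁=-0.010, ω₁=-1.091, θ₂=-0.059, ω₂=-0.436
apply F[7]=+10.000 → step 8: x=0.133, v=1.550, θ₁=-0.034, ω₁=-1.319, θ₂=-0.068, ω₂=-0.466
apply F[8]=+10.000 → step 9: x=0.166, v=1.742, θ₁=-0.062, ω₁=-1.569, θ₂=-0.078, ω₂=-0.482
apply F[9]=+10.000 → step 10: x=0.203, v=1.939, θ₁=-0.096, ω₁=-1.842, θ₂=-0.087, ω₂=-0.484
apply F[10]=-2.147 → step 11: x=0.241, v=1.919, θ₁=-0.133, ω₁=-1.856, θ₂=-0.097, ω₂=-0.470
apply F[11]=-10.000 → step 12: x=0.278, v=1.766, θ₁=-0.169, ω₁=-1.723, θ₂=-0.106, ω₂=-0.435
apply F[12]=-10.000 → step 13: x=0.312, v=1.622, θ₁=-0.203, ω₁=-1.626, θ₂=-0.114, ω₂=-0.380
apply F[13]=-10.000 → step 14: x=0.343, v=1.486, θ₁=-0.234, ω₁=-1.562, θ₂=-0.121, ω₂=-0.304
apply F[14]=-10.000 → step 15: x=0.371, v=1.356, θ₁=-0.265, ω₁=-1.530, θ₂=-0.126, ω₂=-0.209

Answer: x=0.371, v=1.356, θ₁=-0.265, ω₁=-1.530, θ₂=-0.126, ω₂=-0.209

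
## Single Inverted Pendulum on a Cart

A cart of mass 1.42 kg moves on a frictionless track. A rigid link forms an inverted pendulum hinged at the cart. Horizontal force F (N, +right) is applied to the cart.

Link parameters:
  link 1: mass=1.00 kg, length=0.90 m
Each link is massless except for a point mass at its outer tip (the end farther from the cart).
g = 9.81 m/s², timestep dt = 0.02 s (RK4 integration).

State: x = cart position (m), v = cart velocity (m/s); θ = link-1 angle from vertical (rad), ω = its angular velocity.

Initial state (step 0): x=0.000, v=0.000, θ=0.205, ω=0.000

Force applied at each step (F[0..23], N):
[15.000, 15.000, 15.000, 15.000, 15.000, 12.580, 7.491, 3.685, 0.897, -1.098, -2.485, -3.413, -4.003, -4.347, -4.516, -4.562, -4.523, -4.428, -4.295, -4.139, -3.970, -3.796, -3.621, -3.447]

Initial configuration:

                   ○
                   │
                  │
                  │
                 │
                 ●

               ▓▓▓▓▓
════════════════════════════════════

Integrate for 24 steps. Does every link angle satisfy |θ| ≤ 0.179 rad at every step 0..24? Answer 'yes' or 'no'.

Answer: no

Derivation:
apply F[0]=+15.000 → step 1: x=0.002, v=0.179, θ=0.204, ω=-0.150
apply F[1]=+15.000 → step 2: x=0.007, v=0.358, θ=0.199, ω=-0.302
apply F[2]=+15.000 → step 3: x=0.016, v=0.538, θ=0.191, ω=-0.456
apply F[3]=+15.000 → step 4: x=0.029, v=0.721, θ=0.181, ω=-0.615
apply F[4]=+15.000 → step 5: x=0.045, v=0.906, θ=0.167, ω=-0.779
apply F[5]=+12.580 → step 6: x=0.065, v=1.060, θ=0.150, ω=-0.914
apply F[6]=+7.491 → step 7: x=0.087, v=1.147, θ=0.131, ω=-0.979
apply F[7]=+3.685 → step 8: x=0.110, v=1.183, θ=0.111, ω=-0.993
apply F[8]=+0.897 → step 9: x=0.134, v=1.183, θ=0.092, ω=-0.971
apply F[9]=-1.098 → step 10: x=0.157, v=1.157, θ=0.073, ω=-0.925
apply F[10]=-2.485 → step 11: x=0.180, v=1.114, θ=0.055, ω=-0.863
apply F[11]=-3.413 → step 12: x=0.201, v=1.060, θ=0.038, ω=-0.793
apply F[12]=-4.003 → step 13: x=0.222, v=1.000, θ=0.023, ω=-0.719
apply F[13]=-4.347 → step 14: x=0.241, v=0.937, θ=0.009, ω=-0.645
apply F[14]=-4.516 → step 15: x=0.260, v=0.873, θ=-0.003, ω=-0.574
apply F[15]=-4.562 → step 16: x=0.276, v=0.810, θ=-0.013, ω=-0.505
apply F[16]=-4.523 → step 17: x=0.292, v=0.748, θ=-0.023, ω=-0.441
apply F[17]=-4.428 → step 18: x=0.306, v=0.690, θ=-0.031, ω=-0.382
apply F[18]=-4.295 → step 19: x=0.320, v=0.634, θ=-0.038, ω=-0.328
apply F[19]=-4.139 → step 20: x=0.332, v=0.581, θ=-0.044, ω=-0.278
apply F[20]=-3.970 → step 21: x=0.343, v=0.532, θ=-0.049, ω=-0.234
apply F[21]=-3.796 → step 22: x=0.353, v=0.486, θ=-0.054, ω=-0.194
apply F[22]=-3.621 → step 23: x=0.362, v=0.442, θ=-0.057, ω=-0.158
apply F[23]=-3.447 → step 24: x=0.371, v=0.402, θ=-0.060, ω=-0.126
Max |angle| over trajectory = 0.205 rad; bound = 0.179 → exceeded.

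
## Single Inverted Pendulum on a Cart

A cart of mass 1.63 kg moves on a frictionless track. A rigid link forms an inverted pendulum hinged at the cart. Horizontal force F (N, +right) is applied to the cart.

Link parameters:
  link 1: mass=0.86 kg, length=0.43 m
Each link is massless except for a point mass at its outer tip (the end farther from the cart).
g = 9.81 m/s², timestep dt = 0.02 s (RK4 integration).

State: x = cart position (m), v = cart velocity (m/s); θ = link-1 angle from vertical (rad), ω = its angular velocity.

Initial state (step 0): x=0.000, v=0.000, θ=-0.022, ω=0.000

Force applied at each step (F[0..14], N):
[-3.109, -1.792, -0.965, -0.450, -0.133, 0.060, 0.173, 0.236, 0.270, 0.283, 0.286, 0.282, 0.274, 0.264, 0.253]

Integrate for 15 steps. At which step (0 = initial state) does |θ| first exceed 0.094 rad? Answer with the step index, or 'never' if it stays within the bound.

Answer: never

Derivation:
apply F[0]=-3.109 → step 1: x=-0.000, v=-0.036, θ=-0.021, ω=0.074
apply F[1]=-1.792 → step 2: x=-0.001, v=-0.056, θ=-0.019, ω=0.110
apply F[2]=-0.965 → step 3: x=-0.002, v=-0.066, θ=-0.017, ω=0.125
apply F[3]=-0.450 → step 4: x=-0.004, v=-0.070, θ=-0.015, ω=0.127
apply F[4]=-0.133 → step 5: x=-0.005, v=-0.070, θ=-0.012, ω=0.122
apply F[5]=+0.060 → step 6: x=-0.007, v=-0.068, θ=-0.010, ω=0.112
apply F[6]=+0.173 → step 7: x=-0.008, v=-0.065, θ=-0.008, ω=0.101
apply F[7]=+0.236 → step 8: x=-0.009, v=-0.061, θ=-0.006, ω=0.090
apply F[8]=+0.270 → step 9: x=-0.010, v=-0.058, θ=-0.004, ω=0.079
apply F[9]=+0.283 → step 10: x=-0.012, v=-0.054, θ=-0.003, ω=0.068
apply F[10]=+0.286 → step 11: x=-0.013, v=-0.050, θ=-0.001, ω=0.059
apply F[11]=+0.282 → step 12: x=-0.014, v=-0.047, θ=-0.000, ω=0.050
apply F[12]=+0.274 → step 13: x=-0.014, v=-0.043, θ=0.001, ω=0.043
apply F[13]=+0.264 → step 14: x=-0.015, v=-0.040, θ=0.002, ω=0.036
apply F[14]=+0.253 → step 15: x=-0.016, v=-0.037, θ=0.002, ω=0.030
max |θ| = 0.022 ≤ 0.094 over all 16 states.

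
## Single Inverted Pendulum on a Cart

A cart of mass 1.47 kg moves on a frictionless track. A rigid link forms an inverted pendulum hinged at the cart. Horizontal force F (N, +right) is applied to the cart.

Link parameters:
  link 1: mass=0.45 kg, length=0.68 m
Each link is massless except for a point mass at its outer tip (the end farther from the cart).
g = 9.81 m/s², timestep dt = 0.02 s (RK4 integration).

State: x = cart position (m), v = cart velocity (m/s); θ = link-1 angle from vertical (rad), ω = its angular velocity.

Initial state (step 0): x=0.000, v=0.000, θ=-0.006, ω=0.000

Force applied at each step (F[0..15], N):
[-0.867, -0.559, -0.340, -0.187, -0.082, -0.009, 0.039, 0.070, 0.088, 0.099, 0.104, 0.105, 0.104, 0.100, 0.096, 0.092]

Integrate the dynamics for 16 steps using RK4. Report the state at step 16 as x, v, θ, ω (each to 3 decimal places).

apply F[0]=-0.867 → step 1: x=-0.000, v=-0.011, θ=-0.006, ω=0.015
apply F[1]=-0.559 → step 2: x=-0.000, v=-0.019, θ=-0.005, ω=0.024
apply F[2]=-0.340 → step 3: x=-0.001, v=-0.023, θ=-0.005, ω=0.029
apply F[3]=-0.187 → step 4: x=-0.001, v=-0.025, θ=-0.004, ω=0.031
apply F[4]=-0.082 → step 5: x=-0.002, v=-0.026, θ=-0.004, ω=0.031
apply F[5]=-0.009 → step 6: x=-0.002, v=-0.026, θ=-0.003, ω=0.030
apply F[6]=+0.039 → step 7: x=-0.003, v=-0.025, θ=-0.003, ω=0.028
apply F[7]=+0.070 → step 8: x=-0.003, v=-0.024, θ=-0.002, ω=0.026
apply F[8]=+0.088 → step 9: x=-0.004, v=-0.023, θ=-0.001, ω=0.024
apply F[9]=+0.099 → step 10: x=-0.004, v=-0.022, θ=-0.001, ω=0.021
apply F[10]=+0.104 → step 11: x=-0.005, v=-0.020, θ=-0.001, ω=0.019
apply F[11]=+0.105 → step 12: x=-0.005, v=-0.019, θ=-0.000, ω=0.016
apply F[12]=+0.104 → step 13: x=-0.005, v=-0.017, θ=0.000, ω=0.014
apply F[13]=+0.100 → step 14: x=-0.006, v=-0.016, θ=0.000, ω=0.012
apply F[14]=+0.096 → step 15: x=-0.006, v=-0.015, θ=0.001, ω=0.011
apply F[15]=+0.092 → step 16: x=-0.006, v=-0.013, θ=0.001, ω=0.009

Answer: x=-0.006, v=-0.013, θ=0.001, ω=0.009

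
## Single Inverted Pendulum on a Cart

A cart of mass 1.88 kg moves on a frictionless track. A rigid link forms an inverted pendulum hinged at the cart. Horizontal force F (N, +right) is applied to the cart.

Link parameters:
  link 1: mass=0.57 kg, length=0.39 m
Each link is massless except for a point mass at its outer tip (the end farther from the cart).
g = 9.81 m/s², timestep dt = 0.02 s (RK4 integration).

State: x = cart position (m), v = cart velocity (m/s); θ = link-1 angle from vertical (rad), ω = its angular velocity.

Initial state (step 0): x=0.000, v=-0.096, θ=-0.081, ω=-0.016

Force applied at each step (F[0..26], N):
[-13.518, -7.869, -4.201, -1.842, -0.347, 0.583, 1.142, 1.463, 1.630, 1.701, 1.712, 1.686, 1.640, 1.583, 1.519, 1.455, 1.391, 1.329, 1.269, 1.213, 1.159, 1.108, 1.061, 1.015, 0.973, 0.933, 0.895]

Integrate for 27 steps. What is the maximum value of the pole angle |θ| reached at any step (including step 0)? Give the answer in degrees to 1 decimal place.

apply F[0]=-13.518 → step 1: x=-0.003, v=-0.235, θ=-0.078, ω=0.298
apply F[1]=-7.869 → step 2: x=-0.009, v=-0.314, θ=-0.071, ω=0.463
apply F[2]=-4.201 → step 3: x=-0.015, v=-0.355, θ=-0.061, ω=0.535
apply F[3]=-1.842 → step 4: x=-0.023, v=-0.371, θ=-0.050, ω=0.549
apply F[4]=-0.347 → step 5: x=-0.030, v=-0.372, θ=-0.039, ω=0.529
apply F[5]=+0.583 → step 6: x=-0.038, v=-0.364, θ=-0.029, ω=0.491
apply F[6]=+1.142 → step 7: x=-0.045, v=-0.350, θ=-0.019, ω=0.444
apply F[7]=+1.463 → step 8: x=-0.052, v=-0.334, θ=-0.011, ω=0.395
apply F[8]=+1.630 → step 9: x=-0.058, v=-0.316, θ=-0.004, ω=0.345
apply F[9]=+1.701 → step 10: x=-0.064, v=-0.298, θ=0.003, ω=0.299
apply F[10]=+1.712 → step 11: x=-0.070, v=-0.280, θ=0.008, ω=0.256
apply F[11]=+1.686 → step 12: x=-0.075, v=-0.263, θ=0.013, ω=0.217
apply F[12]=+1.640 → step 13: x=-0.080, v=-0.246, θ=0.017, ω=0.182
apply F[13]=+1.583 → step 14: x=-0.085, v=-0.231, θ=0.020, ω=0.151
apply F[14]=+1.519 → step 15: x=-0.090, v=-0.216, θ=0.023, ω=0.124
apply F[15]=+1.455 → step 16: x=-0.094, v=-0.202, θ=0.025, ω=0.100
apply F[16]=+1.391 → step 17: x=-0.098, v=-0.188, θ=0.027, ω=0.079
apply F[17]=+1.329 → step 18: x=-0.101, v=-0.176, θ=0.028, ω=0.061
apply F[18]=+1.269 → step 19: x=-0.105, v=-0.164, θ=0.030, ω=0.046
apply F[19]=+1.213 → step 20: x=-0.108, v=-0.153, θ=0.030, ω=0.032
apply F[20]=+1.159 → step 21: x=-0.111, v=-0.143, θ=0.031, ω=0.021
apply F[21]=+1.108 → step 22: x=-0.114, v=-0.133, θ=0.031, ω=0.011
apply F[22]=+1.061 → step 23: x=-0.116, v=-0.123, θ=0.031, ω=0.002
apply F[23]=+1.015 → step 24: x=-0.119, v=-0.114, θ=0.031, ω=-0.005
apply F[24]=+0.973 → step 25: x=-0.121, v=-0.106, θ=0.031, ω=-0.011
apply F[25]=+0.933 → step 26: x=-0.123, v=-0.098, θ=0.031, ω=-0.016
apply F[26]=+0.895 → step 27: x=-0.125, v=-0.090, θ=0.030, ω=-0.021
Max |angle| over trajectory = 0.081 rad = 4.6°.

Answer: 4.6°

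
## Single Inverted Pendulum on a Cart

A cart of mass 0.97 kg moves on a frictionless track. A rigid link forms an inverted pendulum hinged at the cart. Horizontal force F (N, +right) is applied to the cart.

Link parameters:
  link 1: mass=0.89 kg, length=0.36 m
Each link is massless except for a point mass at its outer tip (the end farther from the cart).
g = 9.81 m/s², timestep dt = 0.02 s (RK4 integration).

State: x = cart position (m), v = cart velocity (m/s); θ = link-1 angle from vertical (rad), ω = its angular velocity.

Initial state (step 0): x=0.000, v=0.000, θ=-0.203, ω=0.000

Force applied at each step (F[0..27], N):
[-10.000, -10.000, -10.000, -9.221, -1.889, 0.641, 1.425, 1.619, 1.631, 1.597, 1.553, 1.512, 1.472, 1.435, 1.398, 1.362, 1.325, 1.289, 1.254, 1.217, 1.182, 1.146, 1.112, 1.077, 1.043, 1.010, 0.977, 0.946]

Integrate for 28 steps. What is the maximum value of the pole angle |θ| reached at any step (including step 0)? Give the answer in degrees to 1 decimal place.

apply F[0]=-10.000 → step 1: x=-0.002, v=-0.165, θ=-0.200, ω=0.339
apply F[1]=-10.000 → step 2: x=-0.007, v=-0.331, θ=-0.189, ω=0.687
apply F[2]=-10.000 → step 3: x=-0.015, v=-0.501, θ=-0.172, ω=1.054
apply F[3]=-9.221 → step 4: x=-0.027, v=-0.661, θ=-0.147, ω=1.405
apply F[4]=-1.889 → step 5: x=-0.040, v=-0.678, θ=-0.120, ω=1.378
apply F[5]=+0.641 → step 6: x=-0.053, v=-0.647, θ=-0.094, ω=1.235
apply F[6]=+1.425 → step 7: x=-0.066, v=-0.604, θ=-0.071, ω=1.071
apply F[7]=+1.619 → step 8: x=-0.077, v=-0.560, θ=-0.051, ω=0.917
apply F[8]=+1.631 → step 9: x=-0.088, v=-0.519, θ=-0.034, ω=0.781
apply F[9]=+1.597 → step 10: x=-0.098, v=-0.482, θ=-0.019, ω=0.662
apply F[10]=+1.553 → step 11: x=-0.107, v=-0.447, θ=-0.007, ω=0.560
apply F[11]=+1.512 → step 12: x=-0.116, v=-0.416, θ=0.003, ω=0.471
apply F[12]=+1.472 → step 13: x=-0.124, v=-0.387, θ=0.012, ω=0.395
apply F[13]=+1.435 → step 14: x=-0.132, v=-0.360, θ=0.019, ω=0.329
apply F[14]=+1.398 → step 15: x=-0.138, v=-0.335, θ=0.025, ω=0.272
apply F[15]=+1.362 → step 16: x=-0.145, v=-0.312, θ=0.030, ω=0.223
apply F[16]=+1.325 → step 17: x=-0.151, v=-0.291, θ=0.034, ω=0.180
apply F[17]=+1.289 → step 18: x=-0.157, v=-0.270, θ=0.037, ω=0.144
apply F[18]=+1.254 → step 19: x=-0.162, v=-0.252, θ=0.040, ω=0.112
apply F[19]=+1.217 → step 20: x=-0.167, v=-0.234, θ=0.042, ω=0.086
apply F[20]=+1.182 → step 21: x=-0.171, v=-0.217, θ=0.043, ω=0.062
apply F[21]=+1.146 → step 22: x=-0.175, v=-0.201, θ=0.044, ω=0.043
apply F[22]=+1.112 → step 23: x=-0.179, v=-0.187, θ=0.045, ω=0.026
apply F[23]=+1.077 → step 24: x=-0.183, v=-0.172, θ=0.045, ω=0.011
apply F[24]=+1.043 → step 25: x=-0.186, v=-0.159, θ=0.045, ω=-0.001
apply F[25]=+1.010 → step 26: x=-0.189, v=-0.147, θ=0.045, ω=-0.011
apply F[26]=+0.977 → step 27: x=-0.192, v=-0.135, θ=0.045, ω=-0.020
apply F[27]=+0.946 → step 28: x=-0.195, v=-0.123, θ=0.045, ω=-0.027
Max |angle| over trajectory = 0.203 rad = 11.6°.

Answer: 11.6°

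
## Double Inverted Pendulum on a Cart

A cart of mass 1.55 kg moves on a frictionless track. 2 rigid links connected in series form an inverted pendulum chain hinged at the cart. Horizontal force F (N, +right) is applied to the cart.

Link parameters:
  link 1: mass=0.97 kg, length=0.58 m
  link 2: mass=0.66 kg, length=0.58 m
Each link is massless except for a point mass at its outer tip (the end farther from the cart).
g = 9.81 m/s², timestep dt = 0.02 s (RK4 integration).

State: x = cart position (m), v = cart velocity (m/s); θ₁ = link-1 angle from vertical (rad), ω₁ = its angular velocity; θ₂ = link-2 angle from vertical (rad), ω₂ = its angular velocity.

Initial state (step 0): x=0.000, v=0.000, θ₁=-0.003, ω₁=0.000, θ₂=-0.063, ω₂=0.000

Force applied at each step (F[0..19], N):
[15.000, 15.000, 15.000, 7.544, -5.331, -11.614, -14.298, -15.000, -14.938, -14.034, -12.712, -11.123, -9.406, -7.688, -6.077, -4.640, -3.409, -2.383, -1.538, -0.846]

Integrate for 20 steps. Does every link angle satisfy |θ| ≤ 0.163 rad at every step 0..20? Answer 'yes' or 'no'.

apply F[0]=+15.000 → step 1: x=0.002, v=0.194, θ₁=-0.006, ω₁=-0.323, θ₂=-0.063, ω₂=-0.033
apply F[1]=+15.000 → step 2: x=0.008, v=0.390, θ₁=-0.016, ω₁=-0.652, θ₂=-0.064, ω₂=-0.063
apply F[2]=+15.000 → step 3: x=0.018, v=0.588, θ₁=-0.032, ω₁=-0.993, θ₂=-0.066, ω₂=-0.085
apply F[3]=+7.544 → step 4: x=0.030, v=0.693, θ₁=-0.054, ω₁=-1.184, θ₂=-0.068, ω₂=-0.097
apply F[4]=-5.331 → step 5: x=0.044, v=0.637, θ₁=-0.077, ω₁=-1.109, θ₂=-0.070, ω₂=-0.099
apply F[5]=-11.614 → step 6: x=0.055, v=0.505, θ₁=-0.097, ω₁=-0.915, θ₂=-0.071, ω₂=-0.089
apply F[6]=-14.298 → step 7: x=0.064, v=0.344, θ₁=-0.113, ω₁=-0.682, θ₂=-0.073, ω₂=-0.069
apply F[7]=-15.000 → step 8: x=0.069, v=0.176, θ₁=-0.124, ω₁=-0.447, θ₂=-0.074, ω₂=-0.041
apply F[8]=-14.938 → step 9: x=0.071, v=0.012, θ₁=-0.131, ω₁=-0.223, θ₂=-0.075, ω₂=-0.008
apply F[9]=-14.034 → step 10: x=0.069, v=-0.139, θ₁=-0.134, ω₁=-0.024, θ₂=-0.075, ω₂=0.028
apply F[10]=-12.712 → step 11: x=0.065, v=-0.273, θ₁=-0.132, ω₁=0.146, θ₂=-0.074, ω₂=0.064
apply F[11]=-11.123 → step 12: x=0.059, v=-0.388, θ₁=-0.128, ω₁=0.285, θ₂=-0.072, ω₂=0.099
apply F[12]=-9.406 → step 13: x=0.050, v=-0.483, θ₁=-0.121, ω₁=0.392, θ₂=-0.070, ω₂=0.131
apply F[13]=-7.688 → step 14: x=0.040, v=-0.557, θ₁=-0.113, ω₁=0.468, θ₂=-0.067, ω₂=0.159
apply F[14]=-6.077 → step 15: x=0.028, v=-0.613, θ₁=-0.103, ω₁=0.518, θ₂=-0.063, ω₂=0.184
apply F[15]=-4.640 → step 16: x=0.015, v=-0.653, θ₁=-0.092, ω₁=0.545, θ₂=-0.059, ω₂=0.204
apply F[16]=-3.409 → step 17: x=0.002, v=-0.680, θ₁=-0.081, ω₁=0.554, θ₂=-0.055, ω₂=0.220
apply F[17]=-2.383 → step 18: x=-0.012, v=-0.695, θ₁=-0.070, ω₁=0.550, θ₂=-0.051, ω₂=0.233
apply F[18]=-1.538 → step 19: x=-0.026, v=-0.702, θ₁=-0.059, ω₁=0.536, θ₂=-0.046, ω₂=0.242
apply F[19]=-0.846 → step 20: x=-0.040, v=-0.702, θ₁=-0.049, ω₁=0.515, θ₂=-0.041, ω₂=0.248
Max |angle| over trajectory = 0.134 rad; bound = 0.163 → within bound.

Answer: yes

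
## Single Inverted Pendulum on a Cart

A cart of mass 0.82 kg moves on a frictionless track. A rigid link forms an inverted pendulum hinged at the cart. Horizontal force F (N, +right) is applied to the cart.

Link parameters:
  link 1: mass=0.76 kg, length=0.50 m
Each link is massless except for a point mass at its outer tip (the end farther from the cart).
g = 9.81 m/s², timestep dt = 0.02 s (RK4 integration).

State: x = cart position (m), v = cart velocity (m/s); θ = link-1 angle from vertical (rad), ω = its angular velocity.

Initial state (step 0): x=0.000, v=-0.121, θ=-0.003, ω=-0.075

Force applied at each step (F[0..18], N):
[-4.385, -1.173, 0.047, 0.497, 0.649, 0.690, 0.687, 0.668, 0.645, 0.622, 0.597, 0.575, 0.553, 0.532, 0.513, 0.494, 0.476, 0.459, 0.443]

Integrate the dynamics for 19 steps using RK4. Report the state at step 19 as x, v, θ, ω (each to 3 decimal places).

apply F[0]=-4.385 → step 1: x=-0.003, v=-0.227, θ=-0.002, ω=0.137
apply F[1]=-1.173 → step 2: x=-0.008, v=-0.256, θ=0.001, ω=0.193
apply F[2]=+0.047 → step 3: x=-0.013, v=-0.255, θ=0.005, ω=0.193
apply F[3]=+0.497 → step 4: x=-0.018, v=-0.244, θ=0.008, ω=0.174
apply F[4]=+0.649 → step 5: x=-0.023, v=-0.230, θ=0.012, ω=0.150
apply F[5]=+0.690 → step 6: x=-0.028, v=-0.216, θ=0.014, ω=0.126
apply F[6]=+0.687 → step 7: x=-0.032, v=-0.202, θ=0.017, ω=0.104
apply F[7]=+0.668 → step 8: x=-0.036, v=-0.189, θ=0.019, ω=0.085
apply F[8]=+0.645 → step 9: x=-0.039, v=-0.177, θ=0.020, ω=0.068
apply F[9]=+0.622 → step 10: x=-0.043, v=-0.165, θ=0.021, ω=0.054
apply F[10]=+0.597 → step 11: x=-0.046, v=-0.155, θ=0.022, ω=0.041
apply F[11]=+0.575 → step 12: x=-0.049, v=-0.145, θ=0.023, ω=0.030
apply F[12]=+0.553 → step 13: x=-0.052, v=-0.136, θ=0.024, ω=0.021
apply F[13]=+0.532 → step 14: x=-0.054, v=-0.127, θ=0.024, ω=0.013
apply F[14]=+0.513 → step 15: x=-0.057, v=-0.119, θ=0.024, ω=0.006
apply F[15]=+0.494 → step 16: x=-0.059, v=-0.111, θ=0.024, ω=0.000
apply F[16]=+0.476 → step 17: x=-0.061, v=-0.104, θ=0.024, ω=-0.005
apply F[17]=+0.459 → step 18: x=-0.063, v=-0.097, θ=0.024, ω=-0.009
apply F[18]=+0.443 → step 19: x=-0.065, v=-0.091, θ=0.024, ω=-0.013

Answer: x=-0.065, v=-0.091, θ=0.024, ω=-0.013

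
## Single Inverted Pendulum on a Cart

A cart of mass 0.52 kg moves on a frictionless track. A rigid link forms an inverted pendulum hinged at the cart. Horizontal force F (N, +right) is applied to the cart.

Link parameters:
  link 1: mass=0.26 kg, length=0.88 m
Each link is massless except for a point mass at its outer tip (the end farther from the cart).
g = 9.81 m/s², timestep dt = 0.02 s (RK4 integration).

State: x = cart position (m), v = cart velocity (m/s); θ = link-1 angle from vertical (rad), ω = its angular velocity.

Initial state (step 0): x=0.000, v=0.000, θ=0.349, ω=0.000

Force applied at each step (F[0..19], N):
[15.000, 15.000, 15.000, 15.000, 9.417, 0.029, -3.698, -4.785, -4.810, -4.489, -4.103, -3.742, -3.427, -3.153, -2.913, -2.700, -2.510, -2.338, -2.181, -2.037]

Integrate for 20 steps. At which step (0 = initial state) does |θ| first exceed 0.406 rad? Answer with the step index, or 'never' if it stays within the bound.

apply F[0]=+15.000 → step 1: x=0.005, v=0.516, θ=0.344, ω=-0.475
apply F[1]=+15.000 → step 2: x=0.021, v=1.035, θ=0.330, ω=-0.958
apply F[2]=+15.000 → step 3: x=0.047, v=1.561, θ=0.306, ω=-1.456
apply F[3]=+15.000 → step 4: x=0.083, v=2.097, θ=0.272, ω=-1.975
apply F[4]=+9.417 → step 5: x=0.128, v=2.435, θ=0.229, ω=-2.292
apply F[5]=+0.029 → step 6: x=0.177, v=2.426, θ=0.184, ω=-2.236
apply F[6]=-3.698 → step 7: x=0.224, v=2.276, θ=0.141, ω=-2.033
apply F[7]=-4.785 → step 8: x=0.268, v=2.086, θ=0.103, ω=-1.791
apply F[8]=-4.810 → step 9: x=0.308, v=1.895, θ=0.069, ω=-1.556
apply F[9]=-4.489 → step 10: x=0.344, v=1.719, θ=0.040, ω=-1.344
apply F[10]=-4.103 → step 11: x=0.376, v=1.558, θ=0.015, ω=-1.156
apply F[11]=-3.742 → step 12: x=0.406, v=1.414, θ=-0.006, ω=-0.991
apply F[12]=-3.427 → step 13: x=0.433, v=1.284, θ=-0.024, ω=-0.846
apply F[13]=-3.153 → step 14: x=0.458, v=1.166, θ=-0.040, ω=-0.719
apply F[14]=-2.913 → step 15: x=0.480, v=1.058, θ=-0.053, ω=-0.608
apply F[15]=-2.700 → step 16: x=0.500, v=0.960, θ=-0.065, ω=-0.510
apply F[16]=-2.510 → step 17: x=0.518, v=0.870, θ=-0.074, ω=-0.423
apply F[17]=-2.338 → step 18: x=0.535, v=0.788, θ=-0.082, ω=-0.348
apply F[18]=-2.181 → step 19: x=0.550, v=0.713, θ=-0.088, ω=-0.281
apply F[19]=-2.037 → step 20: x=0.563, v=0.644, θ=-0.093, ω=-0.223
max |θ| = 0.349 ≤ 0.406 over all 21 states.

Answer: never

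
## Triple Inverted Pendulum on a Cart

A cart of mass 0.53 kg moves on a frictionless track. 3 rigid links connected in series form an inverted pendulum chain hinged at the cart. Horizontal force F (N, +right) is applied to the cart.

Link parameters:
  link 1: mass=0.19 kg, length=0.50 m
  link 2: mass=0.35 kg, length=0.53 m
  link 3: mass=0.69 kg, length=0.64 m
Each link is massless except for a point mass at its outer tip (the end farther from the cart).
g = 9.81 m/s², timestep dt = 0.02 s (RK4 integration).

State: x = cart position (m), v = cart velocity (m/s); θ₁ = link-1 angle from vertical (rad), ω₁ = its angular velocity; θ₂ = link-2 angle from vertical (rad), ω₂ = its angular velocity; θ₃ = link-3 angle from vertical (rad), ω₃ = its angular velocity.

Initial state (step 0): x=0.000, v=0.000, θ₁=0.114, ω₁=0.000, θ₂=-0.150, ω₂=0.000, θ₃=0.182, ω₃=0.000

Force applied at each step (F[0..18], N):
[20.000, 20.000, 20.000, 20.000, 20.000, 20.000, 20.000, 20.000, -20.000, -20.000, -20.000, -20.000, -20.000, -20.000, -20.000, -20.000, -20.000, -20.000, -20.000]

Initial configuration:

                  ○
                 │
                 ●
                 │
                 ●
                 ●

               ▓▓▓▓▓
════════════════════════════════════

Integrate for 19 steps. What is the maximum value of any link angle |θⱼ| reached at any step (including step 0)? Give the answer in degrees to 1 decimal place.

Answer: 132.3°

Derivation:
apply F[0]=+20.000 → step 1: x=0.007, v=0.710, θ₁=0.105, ω₁=-0.900, θ₂=-0.158, ω₂=-0.747, θ₃=0.185, ω₃=0.250
apply F[1]=+20.000 → step 2: x=0.028, v=1.432, θ₁=0.077, ω₁=-1.914, θ₂=-0.179, ω₂=-1.384, θ₃=0.192, ω₃=0.472
apply F[2]=+20.000 → step 3: x=0.064, v=2.174, θ₁=0.027, ω₁=-3.147, θ₂=-0.211, ω₂=-1.781, θ₃=0.203, ω₃=0.620
apply F[3]=+20.000 → step 4: x=0.116, v=2.927, θ₁=-0.051, ω₁=-4.656, θ₂=-0.248, ω₂=-1.791, θ₃=0.216, ω₃=0.615
apply F[4]=+20.000 → step 5: x=0.181, v=3.645, θ₁=-0.160, ω₁=-6.347, θ₂=-0.280, ω₂=-1.321, θ₃=0.226, ω₃=0.323
apply F[5]=+20.000 → step 6: x=0.260, v=4.225, θ₁=-0.303, ω₁=-7.751, θ₂=-0.299, ω₂=-0.619, θ₃=0.226, ω₃=-0.370
apply F[6]=+20.000 → step 7: x=0.349, v=4.604, θ₁=-0.464, ω₁=-8.253, θ₂=-0.308, ω₂=-0.387, θ₃=0.209, ω₃=-1.300
apply F[7]=+20.000 → step 8: x=0.444, v=4.876, θ₁=-0.628, ω₁=-7.998, θ₂=-0.320, ω₂=-0.907, θ₃=0.175, ω₃=-2.131
apply F[8]=-20.000 → step 9: x=0.534, v=4.141, θ₁=-0.778, ω₁=-7.151, θ₂=-0.337, ω₂=-0.818, θ₃=0.132, ω₃=-2.123
apply F[9]=-20.000 → step 10: x=0.610, v=3.472, θ₁=-0.916, ω₁=-6.746, θ₂=-0.351, ω₂=-0.547, θ₃=0.090, ω₃=-2.052
apply F[10]=-20.000 → step 11: x=0.673, v=2.829, θ₁=-1.050, ω₁=-6.615, θ₂=-0.358, ω₂=-0.160, θ₃=0.050, ω₃=-1.976
apply F[11]=-20.000 → step 12: x=0.723, v=2.189, θ₁=-1.182, ω₁=-6.660, θ₂=-0.357, ω₂=0.281, θ₃=0.011, ω₃=-1.916
apply F[12]=-20.000 → step 13: x=0.760, v=1.539, θ₁=-1.317, ω₁=-6.826, θ₂=-0.347, ω₂=0.723, θ₃=-0.027, ω₃=-1.878
apply F[13]=-20.000 → step 14: x=0.784, v=0.870, θ₁=-1.456, ω₁=-7.088, θ₂=-0.329, ω₂=1.126, θ₃=-0.064, ω₃=-1.861
apply F[14]=-20.000 → step 15: x=0.795, v=0.179, θ₁=-1.601, ω₁=-7.446, θ₂=-0.303, ω₂=1.448, θ₃=-0.102, ω₃=-1.858
apply F[15]=-20.000 → step 16: x=0.791, v=-0.540, θ₁=-1.755, ω₁=-7.930, θ₂=-0.271, ω₂=1.645, θ₃=-0.139, ω₃=-1.862
apply F[16]=-20.000 → step 17: x=0.773, v=-1.296, θ₁=-1.920, ω₁=-8.610, θ₂=-0.238, ω₂=1.647, θ₃=-0.176, ω₃=-1.866
apply F[17]=-20.000 → step 18: x=0.739, v=-2.107, θ₁=-2.101, ω₁=-9.632, θ₂=-0.208, ω₂=1.329, θ₃=-0.213, ω₃=-1.866
apply F[18]=-20.000 → step 19: x=0.688, v=-3.016, θ₁=-2.309, ω₁=-11.322, θ₂=-0.189, ω₂=0.412, θ₃=-0.251, ω₃=-1.873
Max |angle| over trajectory = 2.309 rad = 132.3°.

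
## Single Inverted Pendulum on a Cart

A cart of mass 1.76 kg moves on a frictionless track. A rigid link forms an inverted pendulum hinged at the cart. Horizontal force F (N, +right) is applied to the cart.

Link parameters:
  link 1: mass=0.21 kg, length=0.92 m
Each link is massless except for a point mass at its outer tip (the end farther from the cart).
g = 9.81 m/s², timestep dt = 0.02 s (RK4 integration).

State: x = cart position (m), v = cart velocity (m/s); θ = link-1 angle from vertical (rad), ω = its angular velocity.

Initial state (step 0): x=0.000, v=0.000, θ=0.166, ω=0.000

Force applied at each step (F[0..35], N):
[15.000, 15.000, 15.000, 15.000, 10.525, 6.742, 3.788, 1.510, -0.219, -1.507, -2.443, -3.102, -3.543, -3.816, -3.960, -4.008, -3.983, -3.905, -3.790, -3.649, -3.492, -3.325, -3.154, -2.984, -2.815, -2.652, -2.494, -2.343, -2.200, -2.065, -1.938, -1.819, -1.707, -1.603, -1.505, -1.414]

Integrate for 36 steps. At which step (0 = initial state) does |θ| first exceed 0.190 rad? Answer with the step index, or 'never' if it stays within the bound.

apply F[0]=+15.000 → step 1: x=0.002, v=0.166, θ=0.165, ω=-0.143
apply F[1]=+15.000 → step 2: x=0.007, v=0.332, θ=0.160, ω=-0.287
apply F[2]=+15.000 → step 3: x=0.015, v=0.499, θ=0.153, ω=-0.432
apply F[3]=+15.000 → step 4: x=0.027, v=0.665, θ=0.143, ω=-0.580
apply F[4]=+10.525 → step 5: x=0.041, v=0.782, θ=0.130, ω=-0.676
apply F[5]=+6.742 → step 6: x=0.057, v=0.855, θ=0.116, ω=-0.729
apply F[6]=+3.788 → step 7: x=0.075, v=0.896, θ=0.102, ω=-0.750
apply F[7]=+1.510 → step 8: x=0.093, v=0.911, θ=0.087, ω=-0.746
apply F[8]=-0.219 → step 9: x=0.111, v=0.907, θ=0.072, ω=-0.725
apply F[9]=-1.507 → step 10: x=0.129, v=0.888, θ=0.058, ω=-0.691
apply F[10]=-2.443 → step 11: x=0.147, v=0.859, θ=0.044, ω=-0.648
apply F[11]=-3.102 → step 12: x=0.163, v=0.823, θ=0.032, ω=-0.601
apply F[12]=-3.543 → step 13: x=0.180, v=0.782, θ=0.020, ω=-0.551
apply F[13]=-3.816 → step 14: x=0.195, v=0.739, θ=0.010, ω=-0.500
apply F[14]=-3.960 → step 15: x=0.209, v=0.694, θ=0.000, ω=-0.450
apply F[15]=-4.008 → step 16: x=0.222, v=0.648, θ=-0.008, ω=-0.402
apply F[16]=-3.983 → step 17: x=0.235, v=0.603, θ=-0.016, ω=-0.355
apply F[17]=-3.905 → step 18: x=0.247, v=0.559, θ=-0.022, ω=-0.312
apply F[18]=-3.790 → step 19: x=0.257, v=0.517, θ=-0.028, ω=-0.271
apply F[19]=-3.649 → step 20: x=0.267, v=0.476, θ=-0.033, ω=-0.233
apply F[20]=-3.492 → step 21: x=0.276, v=0.437, θ=-0.038, ω=-0.199
apply F[21]=-3.325 → step 22: x=0.285, v=0.400, θ=-0.041, ω=-0.167
apply F[22]=-3.154 → step 23: x=0.292, v=0.366, θ=-0.044, ω=-0.138
apply F[23]=-2.984 → step 24: x=0.299, v=0.333, θ=-0.047, ω=-0.112
apply F[24]=-2.815 → step 25: x=0.306, v=0.302, θ=-0.049, ω=-0.089
apply F[25]=-2.652 → step 26: x=0.312, v=0.273, θ=-0.050, ω=-0.068
apply F[26]=-2.494 → step 27: x=0.317, v=0.246, θ=-0.051, ω=-0.049
apply F[27]=-2.343 → step 28: x=0.321, v=0.220, θ=-0.052, ω=-0.033
apply F[28]=-2.200 → step 29: x=0.326, v=0.197, θ=-0.053, ω=-0.018
apply F[29]=-2.065 → step 30: x=0.329, v=0.174, θ=-0.053, ω=-0.005
apply F[30]=-1.938 → step 31: x=0.333, v=0.154, θ=-0.053, ω=0.006
apply F[31]=-1.819 → step 32: x=0.335, v=0.134, θ=-0.053, ω=0.016
apply F[32]=-1.707 → step 33: x=0.338, v=0.116, θ=-0.052, ω=0.024
apply F[33]=-1.603 → step 34: x=0.340, v=0.099, θ=-0.052, ω=0.031
apply F[34]=-1.505 → step 35: x=0.342, v=0.083, θ=-0.051, ω=0.038
apply F[35]=-1.414 → step 36: x=0.343, v=0.068, θ=-0.050, ω=0.043
max |θ| = 0.166 ≤ 0.190 over all 37 states.

Answer: never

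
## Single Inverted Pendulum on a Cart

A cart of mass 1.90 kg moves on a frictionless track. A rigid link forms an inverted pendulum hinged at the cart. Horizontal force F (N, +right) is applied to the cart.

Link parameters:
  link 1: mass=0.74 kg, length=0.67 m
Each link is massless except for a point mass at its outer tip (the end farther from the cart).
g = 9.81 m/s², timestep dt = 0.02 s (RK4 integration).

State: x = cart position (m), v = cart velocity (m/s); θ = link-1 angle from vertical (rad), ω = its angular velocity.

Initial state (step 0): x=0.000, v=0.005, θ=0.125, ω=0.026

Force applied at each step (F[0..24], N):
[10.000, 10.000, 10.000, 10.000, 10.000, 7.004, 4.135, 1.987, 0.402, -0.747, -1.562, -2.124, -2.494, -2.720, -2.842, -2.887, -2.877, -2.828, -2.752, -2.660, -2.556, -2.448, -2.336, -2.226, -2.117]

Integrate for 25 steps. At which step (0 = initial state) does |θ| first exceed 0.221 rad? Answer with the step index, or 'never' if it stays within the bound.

Answer: never

Derivation:
apply F[0]=+10.000 → step 1: x=0.001, v=0.100, θ=0.124, ω=-0.079
apply F[1]=+10.000 → step 2: x=0.004, v=0.196, θ=0.122, ω=-0.184
apply F[2]=+10.000 → step 3: x=0.009, v=0.291, θ=0.117, ω=-0.291
apply F[3]=+10.000 → step 4: x=0.016, v=0.388, θ=0.110, ω=-0.400
apply F[4]=+10.000 → step 5: x=0.024, v=0.484, θ=0.101, ω=-0.513
apply F[5]=+7.004 → step 6: x=0.035, v=0.551, θ=0.090, ω=-0.584
apply F[6]=+4.135 → step 7: x=0.046, v=0.588, θ=0.078, ω=-0.614
apply F[7]=+1.987 → step 8: x=0.058, v=0.604, θ=0.066, ω=-0.616
apply F[8]=+0.402 → step 9: x=0.070, v=0.603, θ=0.054, ω=-0.599
apply F[9]=-0.747 → step 10: x=0.082, v=0.592, θ=0.042, ω=-0.568
apply F[10]=-1.562 → step 11: x=0.094, v=0.573, θ=0.031, ω=-0.528
apply F[11]=-2.124 → step 12: x=0.105, v=0.548, θ=0.021, ω=-0.484
apply F[12]=-2.494 → step 13: x=0.116, v=0.521, θ=0.012, ω=-0.439
apply F[13]=-2.720 → step 14: x=0.126, v=0.492, θ=0.003, ω=-0.393
apply F[14]=-2.842 → step 15: x=0.135, v=0.462, θ=-0.004, ω=-0.348
apply F[15]=-2.887 → step 16: x=0.144, v=0.432, θ=-0.010, ω=-0.306
apply F[16]=-2.877 → step 17: x=0.153, v=0.403, θ=-0.016, ω=-0.266
apply F[17]=-2.828 → step 18: x=0.160, v=0.374, θ=-0.021, ω=-0.229
apply F[18]=-2.752 → step 19: x=0.168, v=0.347, θ=-0.025, ω=-0.196
apply F[19]=-2.660 → step 20: x=0.174, v=0.321, θ=-0.029, ω=-0.165
apply F[20]=-2.556 → step 21: x=0.180, v=0.297, θ=-0.032, ω=-0.137
apply F[21]=-2.448 → step 22: x=0.186, v=0.274, θ=-0.035, ω=-0.112
apply F[22]=-2.336 → step 23: x=0.191, v=0.252, θ=-0.037, ω=-0.090
apply F[23]=-2.226 → step 24: x=0.196, v=0.231, θ=-0.038, ω=-0.071
apply F[24]=-2.117 → step 25: x=0.201, v=0.212, θ=-0.039, ω=-0.053
max |θ| = 0.125 ≤ 0.221 over all 26 states.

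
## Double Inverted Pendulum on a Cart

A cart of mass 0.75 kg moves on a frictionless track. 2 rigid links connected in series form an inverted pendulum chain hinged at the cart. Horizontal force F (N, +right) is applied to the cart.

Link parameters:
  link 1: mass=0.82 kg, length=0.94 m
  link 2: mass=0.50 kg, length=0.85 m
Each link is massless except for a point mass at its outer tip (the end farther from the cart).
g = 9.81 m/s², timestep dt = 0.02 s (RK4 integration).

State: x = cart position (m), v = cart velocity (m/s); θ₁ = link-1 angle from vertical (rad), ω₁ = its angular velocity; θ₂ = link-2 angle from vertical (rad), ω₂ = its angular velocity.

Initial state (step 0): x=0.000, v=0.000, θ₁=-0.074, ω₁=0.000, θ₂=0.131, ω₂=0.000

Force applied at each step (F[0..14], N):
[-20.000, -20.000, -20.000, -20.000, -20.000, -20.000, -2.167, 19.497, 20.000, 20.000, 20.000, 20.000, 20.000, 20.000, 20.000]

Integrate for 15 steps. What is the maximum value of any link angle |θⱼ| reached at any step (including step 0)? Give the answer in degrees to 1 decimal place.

apply F[0]=-20.000 → step 1: x=-0.005, v=-0.505, θ₁=-0.069, ω₁=0.491, θ₂=0.132, ω₂=0.086
apply F[1]=-20.000 → step 2: x=-0.020, v=-1.015, θ₁=-0.054, ω₁=0.994, θ₂=0.134, ω₂=0.164
apply F[2]=-20.000 → step 3: x=-0.046, v=-1.534, θ₁=-0.029, ω₁=1.516, θ₂=0.138, ω₂=0.226
apply F[3]=-20.000 → step 4: x=-0.082, v=-2.064, θ₁=0.007, ω₁=2.063, θ₂=0.143, ω₂=0.267
apply F[4]=-20.000 → step 5: x=-0.128, v=-2.601, θ₁=0.053, ω₁=2.634, θ₂=0.149, ω₂=0.284
apply F[5]=-20.000 → step 6: x=-0.186, v=-3.132, θ₁=0.112, ω₁=3.215, θ₂=0.155, ω₂=0.284
apply F[6]=-2.167 → step 7: x=-0.249, v=-3.186, θ₁=0.177, ω₁=3.302, θ₂=0.160, ω₂=0.283
apply F[7]=+19.497 → step 8: x=-0.308, v=-2.708, θ₁=0.239, ω₁=2.851, θ₂=0.166, ω₂=0.273
apply F[8]=+20.000 → step 9: x=-0.357, v=-2.255, θ₁=0.291, ω₁=2.452, θ₂=0.171, ω₂=0.241
apply F[9]=+20.000 → step 10: x=-0.398, v=-1.839, θ₁=0.337, ω₁=2.115, θ₂=0.175, ω₂=0.183
apply F[10]=+20.000 → step 11: x=-0.431, v=-1.454, θ₁=0.376, ω₁=1.832, θ₂=0.178, ω₂=0.101
apply F[11]=+20.000 → step 12: x=-0.457, v=-1.094, θ₁=0.411, ω₁=1.593, θ₂=0.179, ω₂=-0.003
apply F[12]=+20.000 → step 13: x=-0.475, v=-0.755, θ₁=0.440, ω₁=1.392, θ₂=0.178, ω₂=-0.126
apply F[13]=+20.000 → step 14: x=-0.487, v=-0.432, θ₁=0.467, ω₁=1.222, θ₂=0.174, ω₂=-0.268
apply F[14]=+20.000 → step 15: x=-0.492, v=-0.123, θ₁=0.489, ω₁=1.076, θ₂=0.167, ω₂=-0.426
Max |angle| over trajectory = 0.489 rad = 28.0°.

Answer: 28.0°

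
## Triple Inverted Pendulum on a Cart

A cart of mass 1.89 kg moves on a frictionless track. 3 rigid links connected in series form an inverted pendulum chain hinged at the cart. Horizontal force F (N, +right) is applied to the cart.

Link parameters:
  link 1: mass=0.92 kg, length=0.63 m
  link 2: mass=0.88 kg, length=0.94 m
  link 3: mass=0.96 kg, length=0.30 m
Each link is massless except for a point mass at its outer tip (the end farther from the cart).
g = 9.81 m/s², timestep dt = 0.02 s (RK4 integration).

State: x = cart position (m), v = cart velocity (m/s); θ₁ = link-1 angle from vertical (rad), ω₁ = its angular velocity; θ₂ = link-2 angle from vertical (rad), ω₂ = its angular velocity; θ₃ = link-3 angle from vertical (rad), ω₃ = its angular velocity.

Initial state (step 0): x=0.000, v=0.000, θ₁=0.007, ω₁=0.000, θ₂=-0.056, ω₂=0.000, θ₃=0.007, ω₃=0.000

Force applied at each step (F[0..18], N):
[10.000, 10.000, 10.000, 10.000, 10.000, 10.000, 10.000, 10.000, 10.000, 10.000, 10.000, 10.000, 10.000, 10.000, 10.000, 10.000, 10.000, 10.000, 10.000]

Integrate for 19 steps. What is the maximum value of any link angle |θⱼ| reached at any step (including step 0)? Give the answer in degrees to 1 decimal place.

Answer: 39.0°

Derivation:
apply F[0]=+10.000 → step 1: x=0.001, v=0.104, θ₁=0.006, ω₁=-0.124, θ₂=-0.057, ω₂=-0.053, θ₃=0.008, ω₃=0.086
apply F[1]=+10.000 → step 2: x=0.004, v=0.209, θ₁=0.002, ω₁=-0.252, θ₂=-0.058, ω₂=-0.106, θ₃=0.010, ω₃=0.175
apply F[2]=+10.000 → step 3: x=0.009, v=0.315, θ₁=-0.004, ω₁=-0.385, θ₂=-0.061, ω₂=-0.158, θ₃=0.015, ω₃=0.271
apply F[3]=+10.000 → step 4: x=0.017, v=0.423, θ₁=-0.013, ω₁=-0.527, θ₂=-0.064, ω₂=-0.208, θ₃=0.021, ω₃=0.377
apply F[4]=+10.000 → step 5: x=0.026, v=0.534, θ₁=-0.025, ω₁=-0.681, θ₂=-0.069, ω₂=-0.256, θ₃=0.030, ω₃=0.495
apply F[5]=+10.000 → step 6: x=0.038, v=0.648, θ₁=-0.041, ω₁=-0.851, θ₂=-0.075, ω₂=-0.300, θ₃=0.041, ω₃=0.629
apply F[6]=+10.000 → step 7: x=0.052, v=0.767, θ₁=-0.060, ω₁=-1.039, θ₂=-0.081, ω₂=-0.340, θ₃=0.055, ω₃=0.779
apply F[7]=+10.000 → step 8: x=0.069, v=0.890, θ₁=-0.082, ω₁=-1.248, θ₂=-0.088, ω₂=-0.375, θ₃=0.073, ω₃=0.946
apply F[8]=+10.000 → step 9: x=0.088, v=1.017, θ₁=-0.110, ω₁=-1.480, θ₂=-0.096, ω₂=-0.402, θ₃=0.093, ω₃=1.126
apply F[9]=+10.000 → step 10: x=0.110, v=1.147, θ₁=-0.142, ω₁=-1.736, θ₂=-0.104, ω₂=-0.421, θ₃=0.118, ω₃=1.313
apply F[10]=+10.000 → step 11: x=0.134, v=1.280, θ₁=-0.179, ω₁=-2.012, θ₂=-0.113, ω₂=-0.430, θ₃=0.146, ω₃=1.496
apply F[11]=+10.000 → step 12: x=0.161, v=1.413, θ₁=-0.222, ω₁=-2.303, θ₂=-0.121, ω₂=-0.429, θ₃=0.177, ω₃=1.663
apply F[12]=+10.000 → step 13: x=0.190, v=1.543, θ₁=-0.271, ω₁=-2.602, θ₂=-0.130, ω₂=-0.421, θ₃=0.212, ω₃=1.797
apply F[13]=+10.000 → step 14: x=0.222, v=1.667, θ₁=-0.327, ω₁=-2.899, θ₂=-0.138, ω₂=-0.409, θ₃=0.249, ω₃=1.884
apply F[14]=+10.000 → step 15: x=0.257, v=1.781, θ₁=-0.387, ω₁=-3.184, θ₂=-0.146, ω₂=-0.398, θ₃=0.287, ω₃=1.913
apply F[15]=+10.000 → step 16: x=0.294, v=1.882, θ₁=-0.454, ω₁=-3.449, θ₂=-0.154, ω₂=-0.395, θ₃=0.325, ω₃=1.881
apply F[16]=+10.000 → step 17: x=0.332, v=1.970, θ₁=-0.525, ω₁=-3.691, θ₂=-0.162, ω₂=-0.404, θ₃=0.362, ω₃=1.791
apply F[17]=+10.000 → step 18: x=0.372, v=2.043, θ₁=-0.601, ω₁=-3.907, θ₂=-0.170, ω₂=-0.431, θ₃=0.396, ω₃=1.650
apply F[18]=+10.000 → step 19: x=0.414, v=2.101, θ₁=-0.681, ω₁=-4.100, θ₂=-0.180, ω₂=-0.479, θ₃=0.428, ω₃=1.470
Max |angle| over trajectory = 0.681 rad = 39.0°.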